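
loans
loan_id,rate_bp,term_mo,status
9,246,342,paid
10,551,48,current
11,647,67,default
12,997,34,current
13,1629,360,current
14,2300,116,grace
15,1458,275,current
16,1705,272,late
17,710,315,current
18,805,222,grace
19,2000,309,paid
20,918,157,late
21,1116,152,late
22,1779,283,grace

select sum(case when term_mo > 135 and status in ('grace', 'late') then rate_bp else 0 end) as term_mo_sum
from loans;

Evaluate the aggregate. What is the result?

loan_id=9: ✗
loan_id=10: ✗
loan_id=11: ✗
loan_id=12: ✗
loan_id=13: ✗
loan_id=14: ✗
loan_id=15: ✗
loan_id=16: ✓ → 1705
loan_id=17: ✗
loan_id=18: ✓ → 805
loan_id=19: ✗
loan_id=20: ✓ → 918
loan_id=21: ✓ → 1116
loan_id=22: ✓ → 1779
term_mo_sum = 1705 + 805 + 918 + 1116 + 1779 = 6323

6323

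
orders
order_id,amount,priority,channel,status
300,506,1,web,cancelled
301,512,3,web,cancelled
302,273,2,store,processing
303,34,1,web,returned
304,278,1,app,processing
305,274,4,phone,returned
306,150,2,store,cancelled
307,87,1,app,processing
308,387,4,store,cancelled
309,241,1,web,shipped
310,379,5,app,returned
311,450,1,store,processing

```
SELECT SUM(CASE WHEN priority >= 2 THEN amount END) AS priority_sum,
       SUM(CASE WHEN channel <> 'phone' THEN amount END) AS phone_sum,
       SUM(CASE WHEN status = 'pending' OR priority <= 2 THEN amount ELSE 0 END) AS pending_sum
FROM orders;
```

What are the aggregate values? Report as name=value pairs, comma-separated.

priority_sum=1975, phone_sum=3297, pending_sum=2019

[priority_sum: priority >= 2]
order_id=300: ✗
order_id=301: ✓ → 512
order_id=302: ✓ → 273
order_id=303: ✗
order_id=304: ✗
order_id=305: ✓ → 274
order_id=306: ✓ → 150
order_id=307: ✗
order_id=308: ✓ → 387
order_id=309: ✗
order_id=310: ✓ → 379
order_id=311: ✗
priority_sum = 512 + 273 + 274 + 150 + 387 + 379 = 1975
—
[phone_sum: channel <> 'phone']
order_id=300: ✓ → 506
order_id=301: ✓ → 512
order_id=302: ✓ → 273
order_id=303: ✓ → 34
order_id=304: ✓ → 278
order_id=305: ✗
order_id=306: ✓ → 150
order_id=307: ✓ → 87
order_id=308: ✓ → 387
order_id=309: ✓ → 241
order_id=310: ✓ → 379
order_id=311: ✓ → 450
phone_sum = 506 + 512 + 273 + 34 + 278 + 150 + 87 + 387 + 241 + 379 + 450 = 3297
—
[pending_sum: status = 'pending' OR priority <= 2]
order_id=300: ✓ → 506
order_id=301: ✗
order_id=302: ✓ → 273
order_id=303: ✓ → 34
order_id=304: ✓ → 278
order_id=305: ✗
order_id=306: ✓ → 150
order_id=307: ✓ → 87
order_id=308: ✗
order_id=309: ✓ → 241
order_id=310: ✗
order_id=311: ✓ → 450
pending_sum = 506 + 273 + 34 + 278 + 150 + 87 + 241 + 450 = 2019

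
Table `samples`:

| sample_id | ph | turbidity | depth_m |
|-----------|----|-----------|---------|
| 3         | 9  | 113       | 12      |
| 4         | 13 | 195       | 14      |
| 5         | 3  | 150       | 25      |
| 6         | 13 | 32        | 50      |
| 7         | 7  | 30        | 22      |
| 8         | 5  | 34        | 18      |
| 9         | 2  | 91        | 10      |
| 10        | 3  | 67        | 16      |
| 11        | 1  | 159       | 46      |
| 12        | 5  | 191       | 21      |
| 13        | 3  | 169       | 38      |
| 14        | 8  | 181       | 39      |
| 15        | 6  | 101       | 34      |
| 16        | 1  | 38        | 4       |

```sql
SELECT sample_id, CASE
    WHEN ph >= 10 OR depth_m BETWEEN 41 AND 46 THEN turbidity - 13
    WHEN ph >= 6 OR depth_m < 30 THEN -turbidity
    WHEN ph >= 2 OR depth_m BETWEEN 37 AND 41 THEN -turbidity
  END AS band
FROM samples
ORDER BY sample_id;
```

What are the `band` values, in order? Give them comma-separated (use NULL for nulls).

-113, 182, -150, 19, -30, -34, -91, -67, 146, -191, -169, -181, -101, -38

sample_id=3: ph >= 6 OR depth_m < 30 → -113
sample_id=4: ph >= 10 OR depth_m BETWEEN 41 AND 46 → 182
sample_id=5: ph >= 6 OR depth_m < 30 → -150
sample_id=6: ph >= 10 OR depth_m BETWEEN 41 AND 46 → 19
sample_id=7: ph >= 6 OR depth_m < 30 → -30
sample_id=8: ph >= 6 OR depth_m < 30 → -34
sample_id=9: ph >= 6 OR depth_m < 30 → -91
sample_id=10: ph >= 6 OR depth_m < 30 → -67
sample_id=11: ph >= 10 OR depth_m BETWEEN 41 AND 46 → 146
sample_id=12: ph >= 6 OR depth_m < 30 → -191
sample_id=13: ph >= 2 OR depth_m BETWEEN 37 AND 41 → -169
sample_id=14: ph >= 6 OR depth_m < 30 → -181
sample_id=15: ph >= 6 OR depth_m < 30 → -101
sample_id=16: ph >= 6 OR depth_m < 30 → -38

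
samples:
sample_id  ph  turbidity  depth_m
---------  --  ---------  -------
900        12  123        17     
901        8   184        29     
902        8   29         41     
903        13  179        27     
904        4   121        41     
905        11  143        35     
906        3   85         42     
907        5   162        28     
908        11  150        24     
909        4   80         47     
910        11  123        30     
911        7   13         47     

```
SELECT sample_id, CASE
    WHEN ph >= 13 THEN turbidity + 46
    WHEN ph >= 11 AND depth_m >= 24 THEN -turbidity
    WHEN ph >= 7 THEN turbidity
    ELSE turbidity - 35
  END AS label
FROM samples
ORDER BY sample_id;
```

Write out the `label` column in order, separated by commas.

123, 184, 29, 225, 86, -143, 50, 127, -150, 45, -123, 13

sample_id=900: ph >= 7 → 123
sample_id=901: ph >= 7 → 184
sample_id=902: ph >= 7 → 29
sample_id=903: ph >= 13 → 225
sample_id=904: ELSE → 86
sample_id=905: ph >= 11 AND depth_m >= 24 → -143
sample_id=906: ELSE → 50
sample_id=907: ELSE → 127
sample_id=908: ph >= 11 AND depth_m >= 24 → -150
sample_id=909: ELSE → 45
sample_id=910: ph >= 11 AND depth_m >= 24 → -123
sample_id=911: ph >= 7 → 13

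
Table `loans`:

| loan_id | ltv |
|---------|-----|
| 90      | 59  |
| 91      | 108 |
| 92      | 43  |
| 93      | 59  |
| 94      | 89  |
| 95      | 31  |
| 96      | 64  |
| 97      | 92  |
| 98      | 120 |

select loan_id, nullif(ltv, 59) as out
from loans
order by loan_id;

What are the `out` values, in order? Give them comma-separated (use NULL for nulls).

loan_id=90: ltv=59 vs 59: equal → NULL
loan_id=91: ltv=108 vs 59: differ → 108
loan_id=92: ltv=43 vs 59: differ → 43
loan_id=93: ltv=59 vs 59: equal → NULL
loan_id=94: ltv=89 vs 59: differ → 89
loan_id=95: ltv=31 vs 59: differ → 31
loan_id=96: ltv=64 vs 59: differ → 64
loan_id=97: ltv=92 vs 59: differ → 92
loan_id=98: ltv=120 vs 59: differ → 120

NULL, 108, 43, NULL, 89, 31, 64, 92, 120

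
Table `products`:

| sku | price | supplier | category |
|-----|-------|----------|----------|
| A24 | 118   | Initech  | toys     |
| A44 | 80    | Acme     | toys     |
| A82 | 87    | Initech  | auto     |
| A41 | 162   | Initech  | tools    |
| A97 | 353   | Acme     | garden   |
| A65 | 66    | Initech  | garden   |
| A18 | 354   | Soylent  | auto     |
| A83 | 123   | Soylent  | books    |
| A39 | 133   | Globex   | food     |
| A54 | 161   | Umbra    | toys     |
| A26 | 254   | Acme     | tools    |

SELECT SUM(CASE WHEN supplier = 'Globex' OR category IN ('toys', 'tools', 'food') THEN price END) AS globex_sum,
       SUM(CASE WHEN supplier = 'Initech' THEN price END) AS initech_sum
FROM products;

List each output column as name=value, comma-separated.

globex_sum=908, initech_sum=433

[globex_sum: supplier = 'Globex' OR category IN ('toys', 'tools', 'food')]
sku=A24: ✓ → 118
sku=A44: ✓ → 80
sku=A82: ✗
sku=A41: ✓ → 162
sku=A97: ✗
sku=A65: ✗
sku=A18: ✗
sku=A83: ✗
sku=A39: ✓ → 133
sku=A54: ✓ → 161
sku=A26: ✓ → 254
globex_sum = 118 + 80 + 162 + 133 + 161 + 254 = 908
—
[initech_sum: supplier = 'Initech']
sku=A24: ✓ → 118
sku=A44: ✗
sku=A82: ✓ → 87
sku=A41: ✓ → 162
sku=A97: ✗
sku=A65: ✓ → 66
sku=A18: ✗
sku=A83: ✗
sku=A39: ✗
sku=A54: ✗
sku=A26: ✗
initech_sum = 118 + 87 + 162 + 66 = 433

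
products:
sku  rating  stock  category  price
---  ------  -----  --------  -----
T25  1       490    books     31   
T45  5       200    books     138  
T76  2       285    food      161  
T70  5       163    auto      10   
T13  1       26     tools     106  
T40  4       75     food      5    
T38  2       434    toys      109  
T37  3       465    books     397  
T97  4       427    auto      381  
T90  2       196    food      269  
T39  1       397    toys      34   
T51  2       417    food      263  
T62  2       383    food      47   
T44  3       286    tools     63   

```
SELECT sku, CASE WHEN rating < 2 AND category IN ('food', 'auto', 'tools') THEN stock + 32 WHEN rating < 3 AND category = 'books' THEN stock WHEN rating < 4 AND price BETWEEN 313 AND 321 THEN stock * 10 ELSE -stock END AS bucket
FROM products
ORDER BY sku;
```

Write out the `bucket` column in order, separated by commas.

58, 490, -465, -434, -397, -75, -286, -200, -417, -383, -163, -285, -196, -427

sku=T13: rating < 2 AND category IN ('food', 'auto', 'tools') → 58
sku=T25: rating < 3 AND category = 'books' → 490
sku=T37: ELSE → -465
sku=T38: ELSE → -434
sku=T39: ELSE → -397
sku=T40: ELSE → -75
sku=T44: ELSE → -286
sku=T45: ELSE → -200
sku=T51: ELSE → -417
sku=T62: ELSE → -383
sku=T70: ELSE → -163
sku=T76: ELSE → -285
sku=T90: ELSE → -196
sku=T97: ELSE → -427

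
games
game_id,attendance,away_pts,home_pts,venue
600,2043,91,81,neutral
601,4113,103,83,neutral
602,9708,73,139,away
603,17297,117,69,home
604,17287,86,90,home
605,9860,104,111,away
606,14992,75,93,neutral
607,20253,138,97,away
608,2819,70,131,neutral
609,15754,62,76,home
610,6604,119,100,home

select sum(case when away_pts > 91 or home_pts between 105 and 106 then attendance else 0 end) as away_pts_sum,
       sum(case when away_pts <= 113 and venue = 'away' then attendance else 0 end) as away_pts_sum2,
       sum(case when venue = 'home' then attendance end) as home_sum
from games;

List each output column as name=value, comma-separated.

[away_pts_sum: away_pts > 91 or home_pts between 105 and 106]
game_id=600: ✗
game_id=601: ✓ → 4113
game_id=602: ✗
game_id=603: ✓ → 17297
game_id=604: ✗
game_id=605: ✓ → 9860
game_id=606: ✗
game_id=607: ✓ → 20253
game_id=608: ✗
game_id=609: ✗
game_id=610: ✓ → 6604
away_pts_sum = 4113 + 17297 + 9860 + 20253 + 6604 = 58127
—
[away_pts_sum2: away_pts <= 113 and venue = 'away']
game_id=600: ✗
game_id=601: ✗
game_id=602: ✓ → 9708
game_id=603: ✗
game_id=604: ✗
game_id=605: ✓ → 9860
game_id=606: ✗
game_id=607: ✗
game_id=608: ✗
game_id=609: ✗
game_id=610: ✗
away_pts_sum2 = 9708 + 9860 = 19568
—
[home_sum: venue = 'home']
game_id=600: ✗
game_id=601: ✗
game_id=602: ✗
game_id=603: ✓ → 17297
game_id=604: ✓ → 17287
game_id=605: ✗
game_id=606: ✗
game_id=607: ✗
game_id=608: ✗
game_id=609: ✓ → 15754
game_id=610: ✓ → 6604
home_sum = 17297 + 17287 + 15754 + 6604 = 56942

away_pts_sum=58127, away_pts_sum2=19568, home_sum=56942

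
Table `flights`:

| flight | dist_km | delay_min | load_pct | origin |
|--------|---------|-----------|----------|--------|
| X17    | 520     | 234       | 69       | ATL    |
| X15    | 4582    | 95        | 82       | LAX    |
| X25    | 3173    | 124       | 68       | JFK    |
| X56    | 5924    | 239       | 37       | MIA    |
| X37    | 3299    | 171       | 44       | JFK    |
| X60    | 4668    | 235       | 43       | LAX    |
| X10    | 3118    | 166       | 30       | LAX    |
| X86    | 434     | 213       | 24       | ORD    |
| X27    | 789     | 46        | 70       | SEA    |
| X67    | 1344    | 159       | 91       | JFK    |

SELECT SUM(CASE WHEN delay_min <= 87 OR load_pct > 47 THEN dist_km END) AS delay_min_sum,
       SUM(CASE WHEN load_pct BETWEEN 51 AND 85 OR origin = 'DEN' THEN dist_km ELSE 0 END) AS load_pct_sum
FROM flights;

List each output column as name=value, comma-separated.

delay_min_sum=10408, load_pct_sum=9064

[delay_min_sum: delay_min <= 87 OR load_pct > 47]
flight=X17: ✓ → 520
flight=X15: ✓ → 4582
flight=X25: ✓ → 3173
flight=X56: ✗
flight=X37: ✗
flight=X60: ✗
flight=X10: ✗
flight=X86: ✗
flight=X27: ✓ → 789
flight=X67: ✓ → 1344
delay_min_sum = 520 + 4582 + 3173 + 789 + 1344 = 10408
—
[load_pct_sum: load_pct BETWEEN 51 AND 85 OR origin = 'DEN']
flight=X17: ✓ → 520
flight=X15: ✓ → 4582
flight=X25: ✓ → 3173
flight=X56: ✗
flight=X37: ✗
flight=X60: ✗
flight=X10: ✗
flight=X86: ✗
flight=X27: ✓ → 789
flight=X67: ✗
load_pct_sum = 520 + 4582 + 3173 + 789 = 9064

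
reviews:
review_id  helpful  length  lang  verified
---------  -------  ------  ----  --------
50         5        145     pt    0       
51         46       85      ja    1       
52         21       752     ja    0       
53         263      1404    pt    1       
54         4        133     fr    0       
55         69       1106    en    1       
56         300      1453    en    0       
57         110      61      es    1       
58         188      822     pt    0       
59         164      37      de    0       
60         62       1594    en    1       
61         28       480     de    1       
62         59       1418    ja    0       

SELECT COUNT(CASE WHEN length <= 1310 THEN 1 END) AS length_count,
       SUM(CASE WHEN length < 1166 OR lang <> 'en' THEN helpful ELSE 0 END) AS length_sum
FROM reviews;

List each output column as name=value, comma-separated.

[length_count: length <= 1310]
review_id=50: ✓ → 1
review_id=51: ✓ → 1
review_id=52: ✓ → 1
review_id=53: ✗
review_id=54: ✓ → 1
review_id=55: ✓ → 1
review_id=56: ✗
review_id=57: ✓ → 1
review_id=58: ✓ → 1
review_id=59: ✓ → 1
review_id=60: ✗
review_id=61: ✓ → 1
review_id=62: ✗
length_count = COUNT(1, 1, 1, 1, 1, 1, 1, 1, 1) = 9
—
[length_sum: length < 1166 OR lang <> 'en']
review_id=50: ✓ → 5
review_id=51: ✓ → 46
review_id=52: ✓ → 21
review_id=53: ✓ → 263
review_id=54: ✓ → 4
review_id=55: ✓ → 69
review_id=56: ✗
review_id=57: ✓ → 110
review_id=58: ✓ → 188
review_id=59: ✓ → 164
review_id=60: ✗
review_id=61: ✓ → 28
review_id=62: ✓ → 59
length_sum = 5 + 46 + 21 + 263 + 4 + 69 + 110 + 188 + 164 + 28 + 59 = 957

length_count=9, length_sum=957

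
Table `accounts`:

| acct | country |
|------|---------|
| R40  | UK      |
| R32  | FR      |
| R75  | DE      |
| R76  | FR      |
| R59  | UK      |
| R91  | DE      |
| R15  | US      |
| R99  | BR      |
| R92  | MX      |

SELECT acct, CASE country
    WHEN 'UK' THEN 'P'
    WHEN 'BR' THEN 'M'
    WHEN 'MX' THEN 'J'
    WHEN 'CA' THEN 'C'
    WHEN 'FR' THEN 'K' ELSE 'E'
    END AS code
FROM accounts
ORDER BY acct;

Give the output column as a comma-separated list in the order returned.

acct=R15: ELSE → E
acct=R32: country='FR' → K
acct=R40: country='UK' → P
acct=R59: country='UK' → P
acct=R75: ELSE → E
acct=R76: country='FR' → K
acct=R91: ELSE → E
acct=R92: country='MX' → J
acct=R99: country='BR' → M

E, K, P, P, E, K, E, J, M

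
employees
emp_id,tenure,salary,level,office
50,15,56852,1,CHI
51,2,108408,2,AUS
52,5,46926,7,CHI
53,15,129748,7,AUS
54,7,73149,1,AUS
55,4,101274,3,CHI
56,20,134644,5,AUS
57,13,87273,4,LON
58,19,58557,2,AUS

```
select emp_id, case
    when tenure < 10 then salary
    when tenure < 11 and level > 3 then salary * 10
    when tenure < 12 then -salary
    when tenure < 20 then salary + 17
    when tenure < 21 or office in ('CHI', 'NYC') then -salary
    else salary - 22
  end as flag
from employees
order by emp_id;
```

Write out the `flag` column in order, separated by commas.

56869, 108408, 46926, 129765, 73149, 101274, -134644, 87290, 58574

emp_id=50: tenure < 20 → 56869
emp_id=51: tenure < 10 → 108408
emp_id=52: tenure < 10 → 46926
emp_id=53: tenure < 20 → 129765
emp_id=54: tenure < 10 → 73149
emp_id=55: tenure < 10 → 101274
emp_id=56: tenure < 21 or office in ('CHI', 'NYC') → -134644
emp_id=57: tenure < 20 → 87290
emp_id=58: tenure < 20 → 58574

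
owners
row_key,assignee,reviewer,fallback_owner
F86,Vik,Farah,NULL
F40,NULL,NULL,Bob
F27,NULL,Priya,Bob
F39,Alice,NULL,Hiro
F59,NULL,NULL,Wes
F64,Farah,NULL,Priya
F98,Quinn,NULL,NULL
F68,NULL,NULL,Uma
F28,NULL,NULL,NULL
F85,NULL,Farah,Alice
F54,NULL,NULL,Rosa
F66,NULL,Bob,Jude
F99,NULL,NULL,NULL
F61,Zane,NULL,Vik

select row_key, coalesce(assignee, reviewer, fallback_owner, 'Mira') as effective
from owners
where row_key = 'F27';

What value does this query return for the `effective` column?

Priya

row_key = F27: assignee=NULL, reviewer=Priya, fallback_owner=Bob.
assignee=NULL, reviewer=Priya → Priya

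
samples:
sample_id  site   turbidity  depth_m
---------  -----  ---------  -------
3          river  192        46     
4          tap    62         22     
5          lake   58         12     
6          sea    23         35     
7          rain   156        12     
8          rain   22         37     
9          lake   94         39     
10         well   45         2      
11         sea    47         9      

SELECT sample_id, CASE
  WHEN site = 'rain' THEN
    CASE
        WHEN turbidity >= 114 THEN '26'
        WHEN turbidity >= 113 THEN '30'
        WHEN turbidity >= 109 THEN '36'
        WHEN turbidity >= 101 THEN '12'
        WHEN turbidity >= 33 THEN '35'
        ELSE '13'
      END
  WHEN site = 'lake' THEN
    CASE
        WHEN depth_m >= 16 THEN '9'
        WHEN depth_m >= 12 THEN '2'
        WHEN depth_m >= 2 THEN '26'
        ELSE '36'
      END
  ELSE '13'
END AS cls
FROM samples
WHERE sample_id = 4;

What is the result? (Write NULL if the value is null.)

13

sample_id = 4: site=tap, turbidity=62, depth_m=22.
site='tap' → outer ELSE → 13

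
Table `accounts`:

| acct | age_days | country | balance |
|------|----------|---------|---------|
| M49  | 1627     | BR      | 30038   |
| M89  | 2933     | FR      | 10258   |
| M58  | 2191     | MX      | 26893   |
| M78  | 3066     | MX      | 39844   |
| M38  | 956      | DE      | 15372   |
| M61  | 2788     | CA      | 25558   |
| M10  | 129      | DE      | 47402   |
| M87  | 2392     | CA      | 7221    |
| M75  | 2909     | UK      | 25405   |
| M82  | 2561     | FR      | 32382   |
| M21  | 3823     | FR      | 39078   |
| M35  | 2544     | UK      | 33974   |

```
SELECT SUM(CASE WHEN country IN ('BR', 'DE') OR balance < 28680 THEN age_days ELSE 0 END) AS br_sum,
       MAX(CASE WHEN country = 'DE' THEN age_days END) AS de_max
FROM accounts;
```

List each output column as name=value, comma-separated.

[br_sum: country IN ('BR', 'DE') OR balance < 28680]
acct=M49: ✓ → 1627
acct=M89: ✓ → 2933
acct=M58: ✓ → 2191
acct=M78: ✗
acct=M38: ✓ → 956
acct=M61: ✓ → 2788
acct=M10: ✓ → 129
acct=M87: ✓ → 2392
acct=M75: ✓ → 2909
acct=M82: ✗
acct=M21: ✗
acct=M35: ✗
br_sum = 1627 + 2933 + 2191 + 956 + 2788 + 129 + 2392 + 2909 = 15925
—
[de_max: country = 'DE']
acct=M49: ✗
acct=M89: ✗
acct=M58: ✗
acct=M78: ✗
acct=M38: ✓ → 956
acct=M61: ✗
acct=M10: ✓ → 129
acct=M87: ✗
acct=M75: ✗
acct=M82: ✗
acct=M21: ✗
acct=M35: ✗
de_max = MAX(956, 129) = 956

br_sum=15925, de_max=956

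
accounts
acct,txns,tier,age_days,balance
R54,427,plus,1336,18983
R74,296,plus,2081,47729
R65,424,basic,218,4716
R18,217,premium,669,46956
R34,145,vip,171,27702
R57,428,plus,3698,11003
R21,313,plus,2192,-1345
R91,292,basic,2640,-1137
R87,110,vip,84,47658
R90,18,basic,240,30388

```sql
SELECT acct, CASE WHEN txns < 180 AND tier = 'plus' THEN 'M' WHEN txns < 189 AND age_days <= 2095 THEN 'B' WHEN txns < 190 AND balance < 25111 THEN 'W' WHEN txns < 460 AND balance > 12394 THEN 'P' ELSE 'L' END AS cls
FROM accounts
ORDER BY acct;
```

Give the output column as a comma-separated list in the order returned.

acct=R18: txns < 460 AND balance > 12394 → P
acct=R21: ELSE → L
acct=R34: txns < 189 AND age_days <= 2095 → B
acct=R54: txns < 460 AND balance > 12394 → P
acct=R57: ELSE → L
acct=R65: ELSE → L
acct=R74: txns < 460 AND balance > 12394 → P
acct=R87: txns < 189 AND age_days <= 2095 → B
acct=R90: txns < 189 AND age_days <= 2095 → B
acct=R91: ELSE → L

P, L, B, P, L, L, P, B, B, L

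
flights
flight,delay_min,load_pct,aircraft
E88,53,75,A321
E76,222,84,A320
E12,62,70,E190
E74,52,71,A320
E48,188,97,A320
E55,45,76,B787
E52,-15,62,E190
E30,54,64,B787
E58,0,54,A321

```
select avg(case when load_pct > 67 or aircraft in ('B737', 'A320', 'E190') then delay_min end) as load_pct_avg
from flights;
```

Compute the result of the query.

flight=E88: ✓ → 53
flight=E76: ✓ → 222
flight=E12: ✓ → 62
flight=E74: ✓ → 52
flight=E48: ✓ → 188
flight=E55: ✓ → 45
flight=E52: ✓ → -15
flight=E30: ✗
flight=E58: ✗
load_pct_avg = (53 + 222 + 62 + 52 + 188 + 45 + -15) / 7 = 86.7142857143

86.7142857143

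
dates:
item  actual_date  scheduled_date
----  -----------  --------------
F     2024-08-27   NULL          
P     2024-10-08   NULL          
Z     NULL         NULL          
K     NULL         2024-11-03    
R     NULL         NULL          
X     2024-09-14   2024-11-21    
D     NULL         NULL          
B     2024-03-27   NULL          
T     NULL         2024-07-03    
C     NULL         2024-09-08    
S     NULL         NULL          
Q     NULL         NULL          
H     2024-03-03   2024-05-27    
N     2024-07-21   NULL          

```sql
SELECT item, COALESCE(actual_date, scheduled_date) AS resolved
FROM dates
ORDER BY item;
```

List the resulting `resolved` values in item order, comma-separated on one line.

item=B: actual_date=2024-03-27 → 2024-03-27
item=C: actual_date=NULL, scheduled_date=2024-09-08 → 2024-09-08
item=D: actual_date=NULL, scheduled_date=NULL (all NULL) → NULL
item=F: actual_date=2024-08-27 → 2024-08-27
item=H: actual_date=2024-03-03 → 2024-03-03
item=K: actual_date=NULL, scheduled_date=2024-11-03 → 2024-11-03
item=N: actual_date=2024-07-21 → 2024-07-21
item=P: actual_date=2024-10-08 → 2024-10-08
item=Q: actual_date=NULL, scheduled_date=NULL (all NULL) → NULL
item=R: actual_date=NULL, scheduled_date=NULL (all NULL) → NULL
item=S: actual_date=NULL, scheduled_date=NULL (all NULL) → NULL
item=T: actual_date=NULL, scheduled_date=2024-07-03 → 2024-07-03
item=X: actual_date=2024-09-14 → 2024-09-14
item=Z: actual_date=NULL, scheduled_date=NULL (all NULL) → NULL

2024-03-27, 2024-09-08, NULL, 2024-08-27, 2024-03-03, 2024-11-03, 2024-07-21, 2024-10-08, NULL, NULL, NULL, 2024-07-03, 2024-09-14, NULL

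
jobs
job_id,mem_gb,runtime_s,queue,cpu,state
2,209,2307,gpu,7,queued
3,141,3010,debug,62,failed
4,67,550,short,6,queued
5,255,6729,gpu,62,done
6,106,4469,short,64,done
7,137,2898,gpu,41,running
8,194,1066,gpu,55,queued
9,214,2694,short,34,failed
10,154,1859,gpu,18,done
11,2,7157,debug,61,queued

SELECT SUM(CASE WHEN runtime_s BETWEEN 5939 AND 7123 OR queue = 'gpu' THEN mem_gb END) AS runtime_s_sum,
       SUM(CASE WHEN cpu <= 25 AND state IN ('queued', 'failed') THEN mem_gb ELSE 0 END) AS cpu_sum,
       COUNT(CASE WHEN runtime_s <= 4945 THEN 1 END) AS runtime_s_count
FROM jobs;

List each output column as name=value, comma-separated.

[runtime_s_sum: runtime_s BETWEEN 5939 AND 7123 OR queue = 'gpu']
job_id=2: ✓ → 209
job_id=3: ✗
job_id=4: ✗
job_id=5: ✓ → 255
job_id=6: ✗
job_id=7: ✓ → 137
job_id=8: ✓ → 194
job_id=9: ✗
job_id=10: ✓ → 154
job_id=11: ✗
runtime_s_sum = 209 + 255 + 137 + 194 + 154 = 949
—
[cpu_sum: cpu <= 25 AND state IN ('queued', 'failed')]
job_id=2: ✓ → 209
job_id=3: ✗
job_id=4: ✓ → 67
job_id=5: ✗
job_id=6: ✗
job_id=7: ✗
job_id=8: ✗
job_id=9: ✗
job_id=10: ✗
job_id=11: ✗
cpu_sum = 209 + 67 = 276
—
[runtime_s_count: runtime_s <= 4945]
job_id=2: ✓ → 1
job_id=3: ✓ → 1
job_id=4: ✓ → 1
job_id=5: ✗
job_id=6: ✓ → 1
job_id=7: ✓ → 1
job_id=8: ✓ → 1
job_id=9: ✓ → 1
job_id=10: ✓ → 1
job_id=11: ✗
runtime_s_count = COUNT(1, 1, 1, 1, 1, 1, 1, 1) = 8

runtime_s_sum=949, cpu_sum=276, runtime_s_count=8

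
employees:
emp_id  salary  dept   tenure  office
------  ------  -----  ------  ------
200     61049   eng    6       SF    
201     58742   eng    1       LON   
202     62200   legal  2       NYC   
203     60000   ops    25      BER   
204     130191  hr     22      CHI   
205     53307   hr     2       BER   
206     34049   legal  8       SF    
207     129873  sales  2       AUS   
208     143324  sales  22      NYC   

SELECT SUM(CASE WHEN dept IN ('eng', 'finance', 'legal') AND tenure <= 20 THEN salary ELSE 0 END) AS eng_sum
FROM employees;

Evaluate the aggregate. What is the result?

emp_id=200: ✓ → 61049
emp_id=201: ✓ → 58742
emp_id=202: ✓ → 62200
emp_id=203: ✗
emp_id=204: ✗
emp_id=205: ✗
emp_id=206: ✓ → 34049
emp_id=207: ✗
emp_id=208: ✗
eng_sum = 61049 + 58742 + 62200 + 34049 = 216040

216040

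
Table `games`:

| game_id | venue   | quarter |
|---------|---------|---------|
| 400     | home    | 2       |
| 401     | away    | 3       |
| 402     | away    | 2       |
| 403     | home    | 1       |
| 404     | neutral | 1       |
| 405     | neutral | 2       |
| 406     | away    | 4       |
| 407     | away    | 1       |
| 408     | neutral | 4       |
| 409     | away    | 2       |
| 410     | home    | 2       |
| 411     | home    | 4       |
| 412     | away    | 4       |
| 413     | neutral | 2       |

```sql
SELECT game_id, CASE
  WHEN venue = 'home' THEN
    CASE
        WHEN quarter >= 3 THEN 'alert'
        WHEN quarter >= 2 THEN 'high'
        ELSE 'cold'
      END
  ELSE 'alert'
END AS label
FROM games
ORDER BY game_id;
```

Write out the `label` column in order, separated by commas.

game_id=400: venue='home' → inner[quarter >= 2] → high
game_id=401: venue='away' → outer ELSE → alert
game_id=402: venue='away' → outer ELSE → alert
game_id=403: venue='home' → inner[ELSE] → cold
game_id=404: venue='neutral' → outer ELSE → alert
game_id=405: venue='neutral' → outer ELSE → alert
game_id=406: venue='away' → outer ELSE → alert
game_id=407: venue='away' → outer ELSE → alert
game_id=408: venue='neutral' → outer ELSE → alert
game_id=409: venue='away' → outer ELSE → alert
game_id=410: venue='home' → inner[quarter >= 2] → high
game_id=411: venue='home' → inner[quarter >= 3] → alert
game_id=412: venue='away' → outer ELSE → alert
game_id=413: venue='neutral' → outer ELSE → alert

high, alert, alert, cold, alert, alert, alert, alert, alert, alert, high, alert, alert, alert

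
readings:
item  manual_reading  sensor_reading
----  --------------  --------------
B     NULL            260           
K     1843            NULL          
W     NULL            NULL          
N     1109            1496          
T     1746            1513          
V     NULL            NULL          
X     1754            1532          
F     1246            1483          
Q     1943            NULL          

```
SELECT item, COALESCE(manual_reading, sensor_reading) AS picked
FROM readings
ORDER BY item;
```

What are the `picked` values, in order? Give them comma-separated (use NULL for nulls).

260, 1246, 1843, 1109, 1943, 1746, NULL, NULL, 1754

item=B: manual_reading=NULL, sensor_reading=260 → 260
item=F: manual_reading=1246 → 1246
item=K: manual_reading=1843 → 1843
item=N: manual_reading=1109 → 1109
item=Q: manual_reading=1943 → 1943
item=T: manual_reading=1746 → 1746
item=V: manual_reading=NULL, sensor_reading=NULL (all NULL) → NULL
item=W: manual_reading=NULL, sensor_reading=NULL (all NULL) → NULL
item=X: manual_reading=1754 → 1754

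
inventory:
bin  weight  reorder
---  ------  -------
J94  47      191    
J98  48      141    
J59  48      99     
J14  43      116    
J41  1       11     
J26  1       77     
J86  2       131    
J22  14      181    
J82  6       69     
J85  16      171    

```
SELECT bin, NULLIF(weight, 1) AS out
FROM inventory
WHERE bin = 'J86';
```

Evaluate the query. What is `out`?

2

bin = J86: weight=2, reorder=131.
weight=2 vs 1: differ → 2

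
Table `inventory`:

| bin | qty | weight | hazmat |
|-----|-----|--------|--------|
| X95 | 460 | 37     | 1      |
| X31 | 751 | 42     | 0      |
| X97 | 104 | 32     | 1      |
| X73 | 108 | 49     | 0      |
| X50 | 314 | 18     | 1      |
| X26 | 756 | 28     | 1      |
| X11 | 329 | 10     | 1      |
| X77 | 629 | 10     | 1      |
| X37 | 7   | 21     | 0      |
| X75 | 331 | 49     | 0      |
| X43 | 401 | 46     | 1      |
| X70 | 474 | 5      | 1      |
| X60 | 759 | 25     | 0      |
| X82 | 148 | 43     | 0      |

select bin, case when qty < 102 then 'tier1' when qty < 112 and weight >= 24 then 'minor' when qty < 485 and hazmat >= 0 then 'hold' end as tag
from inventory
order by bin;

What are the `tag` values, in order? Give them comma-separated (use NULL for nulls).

bin=X11: qty < 485 and hazmat >= 0 → hold
bin=X26: (no match → NULL) → NULL
bin=X31: (no match → NULL) → NULL
bin=X37: qty < 102 → tier1
bin=X43: qty < 485 and hazmat >= 0 → hold
bin=X50: qty < 485 and hazmat >= 0 → hold
bin=X60: (no match → NULL) → NULL
bin=X70: qty < 485 and hazmat >= 0 → hold
bin=X73: qty < 112 and weight >= 24 → minor
bin=X75: qty < 485 and hazmat >= 0 → hold
bin=X77: (no match → NULL) → NULL
bin=X82: qty < 485 and hazmat >= 0 → hold
bin=X95: qty < 485 and hazmat >= 0 → hold
bin=X97: qty < 112 and weight >= 24 → minor

hold, NULL, NULL, tier1, hold, hold, NULL, hold, minor, hold, NULL, hold, hold, minor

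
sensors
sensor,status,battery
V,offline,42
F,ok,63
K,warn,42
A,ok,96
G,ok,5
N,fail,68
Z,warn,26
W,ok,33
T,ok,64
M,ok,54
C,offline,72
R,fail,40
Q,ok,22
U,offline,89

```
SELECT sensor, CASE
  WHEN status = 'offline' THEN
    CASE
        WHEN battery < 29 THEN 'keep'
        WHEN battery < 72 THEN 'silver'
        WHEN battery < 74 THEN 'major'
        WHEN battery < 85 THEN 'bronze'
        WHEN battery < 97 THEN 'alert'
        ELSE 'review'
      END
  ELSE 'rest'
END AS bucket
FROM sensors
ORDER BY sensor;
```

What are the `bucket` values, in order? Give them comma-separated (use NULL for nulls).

rest, major, rest, rest, rest, rest, rest, rest, rest, rest, alert, silver, rest, rest

sensor=A: status='ok' → outer ELSE → rest
sensor=C: status='offline' → inner[battery < 74] → major
sensor=F: status='ok' → outer ELSE → rest
sensor=G: status='ok' → outer ELSE → rest
sensor=K: status='warn' → outer ELSE → rest
sensor=M: status='ok' → outer ELSE → rest
sensor=N: status='fail' → outer ELSE → rest
sensor=Q: status='ok' → outer ELSE → rest
sensor=R: status='fail' → outer ELSE → rest
sensor=T: status='ok' → outer ELSE → rest
sensor=U: status='offline' → inner[battery < 97] → alert
sensor=V: status='offline' → inner[battery < 72] → silver
sensor=W: status='ok' → outer ELSE → rest
sensor=Z: status='warn' → outer ELSE → rest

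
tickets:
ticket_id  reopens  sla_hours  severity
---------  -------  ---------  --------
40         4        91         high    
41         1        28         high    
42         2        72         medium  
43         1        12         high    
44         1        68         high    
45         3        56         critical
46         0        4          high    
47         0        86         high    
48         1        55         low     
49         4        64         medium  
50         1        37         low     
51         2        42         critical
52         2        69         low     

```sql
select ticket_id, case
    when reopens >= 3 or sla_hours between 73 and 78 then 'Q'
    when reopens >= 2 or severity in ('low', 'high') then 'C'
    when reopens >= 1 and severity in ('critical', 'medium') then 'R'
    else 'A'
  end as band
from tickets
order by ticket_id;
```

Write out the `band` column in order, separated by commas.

ticket_id=40: reopens >= 3 or sla_hours between 73 and 78 → Q
ticket_id=41: reopens >= 2 or severity in ('low', 'high') → C
ticket_id=42: reopens >= 2 or severity in ('low', 'high') → C
ticket_id=43: reopens >= 2 or severity in ('low', 'high') → C
ticket_id=44: reopens >= 2 or severity in ('low', 'high') → C
ticket_id=45: reopens >= 3 or sla_hours between 73 and 78 → Q
ticket_id=46: reopens >= 2 or severity in ('low', 'high') → C
ticket_id=47: reopens >= 2 or severity in ('low', 'high') → C
ticket_id=48: reopens >= 2 or severity in ('low', 'high') → C
ticket_id=49: reopens >= 3 or sla_hours between 73 and 78 → Q
ticket_id=50: reopens >= 2 or severity in ('low', 'high') → C
ticket_id=51: reopens >= 2 or severity in ('low', 'high') → C
ticket_id=52: reopens >= 2 or severity in ('low', 'high') → C

Q, C, C, C, C, Q, C, C, C, Q, C, C, C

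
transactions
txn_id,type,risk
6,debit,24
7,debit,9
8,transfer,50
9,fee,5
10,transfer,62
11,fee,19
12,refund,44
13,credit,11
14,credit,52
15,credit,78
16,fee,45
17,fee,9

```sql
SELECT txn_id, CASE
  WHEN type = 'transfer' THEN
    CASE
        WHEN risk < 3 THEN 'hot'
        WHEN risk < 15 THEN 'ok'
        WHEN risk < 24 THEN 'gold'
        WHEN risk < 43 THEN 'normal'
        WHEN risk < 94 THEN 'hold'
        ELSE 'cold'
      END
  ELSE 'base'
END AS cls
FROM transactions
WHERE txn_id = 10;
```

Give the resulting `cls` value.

txn_id = 10: type=transfer, risk=62.
type='transfer' → inner[risk < 94] → hold

hold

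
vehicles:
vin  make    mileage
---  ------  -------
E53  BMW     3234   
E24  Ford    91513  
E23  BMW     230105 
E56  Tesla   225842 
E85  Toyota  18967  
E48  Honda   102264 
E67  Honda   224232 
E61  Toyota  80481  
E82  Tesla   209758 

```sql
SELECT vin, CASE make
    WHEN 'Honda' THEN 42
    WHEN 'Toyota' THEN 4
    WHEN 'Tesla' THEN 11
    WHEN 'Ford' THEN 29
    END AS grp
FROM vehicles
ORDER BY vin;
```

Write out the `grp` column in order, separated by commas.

NULL, 29, 42, NULL, 11, 4, 42, 11, 4

vin=E23: (no match → NULL) → NULL
vin=E24: make='Ford' → 29
vin=E48: make='Honda' → 42
vin=E53: (no match → NULL) → NULL
vin=E56: make='Tesla' → 11
vin=E61: make='Toyota' → 4
vin=E67: make='Honda' → 42
vin=E82: make='Tesla' → 11
vin=E85: make='Toyota' → 4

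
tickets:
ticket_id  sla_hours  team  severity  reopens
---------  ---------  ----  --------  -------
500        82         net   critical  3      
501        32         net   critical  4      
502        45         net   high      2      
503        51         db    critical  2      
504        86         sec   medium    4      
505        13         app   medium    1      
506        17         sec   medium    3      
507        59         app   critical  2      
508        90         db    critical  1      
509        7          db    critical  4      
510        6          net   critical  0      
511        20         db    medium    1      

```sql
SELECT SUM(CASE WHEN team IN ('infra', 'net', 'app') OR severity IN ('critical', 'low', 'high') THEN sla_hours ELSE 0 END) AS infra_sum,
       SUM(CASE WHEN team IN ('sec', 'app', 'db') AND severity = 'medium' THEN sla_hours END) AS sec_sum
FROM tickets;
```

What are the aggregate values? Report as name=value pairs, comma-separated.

infra_sum=385, sec_sum=136

[infra_sum: team IN ('infra', 'net', 'app') OR severity IN ('critical', 'low', 'high')]
ticket_id=500: ✓ → 82
ticket_id=501: ✓ → 32
ticket_id=502: ✓ → 45
ticket_id=503: ✓ → 51
ticket_id=504: ✗
ticket_id=505: ✓ → 13
ticket_id=506: ✗
ticket_id=507: ✓ → 59
ticket_id=508: ✓ → 90
ticket_id=509: ✓ → 7
ticket_id=510: ✓ → 6
ticket_id=511: ✗
infra_sum = 82 + 32 + 45 + 51 + 13 + 59 + 90 + 7 + 6 = 385
—
[sec_sum: team IN ('sec', 'app', 'db') AND severity = 'medium']
ticket_id=500: ✗
ticket_id=501: ✗
ticket_id=502: ✗
ticket_id=503: ✗
ticket_id=504: ✓ → 86
ticket_id=505: ✓ → 13
ticket_id=506: ✓ → 17
ticket_id=507: ✗
ticket_id=508: ✗
ticket_id=509: ✗
ticket_id=510: ✗
ticket_id=511: ✓ → 20
sec_sum = 86 + 13 + 17 + 20 = 136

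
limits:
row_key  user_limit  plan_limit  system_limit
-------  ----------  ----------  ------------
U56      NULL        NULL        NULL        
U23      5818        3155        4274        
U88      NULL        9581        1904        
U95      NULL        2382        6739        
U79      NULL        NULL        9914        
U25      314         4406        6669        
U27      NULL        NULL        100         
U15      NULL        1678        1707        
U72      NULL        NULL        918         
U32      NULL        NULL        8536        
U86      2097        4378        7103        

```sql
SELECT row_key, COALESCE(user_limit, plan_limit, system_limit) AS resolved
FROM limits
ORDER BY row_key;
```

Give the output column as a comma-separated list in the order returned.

row_key=U15: user_limit=NULL, plan_limit=1678 → 1678
row_key=U23: user_limit=5818 → 5818
row_key=U25: user_limit=314 → 314
row_key=U27: user_limit=NULL, plan_limit=NULL, system_limit=100 → 100
row_key=U32: user_limit=NULL, plan_limit=NULL, system_limit=8536 → 8536
row_key=U56: user_limit=NULL, plan_limit=NULL, system_limit=NULL (all NULL) → NULL
row_key=U72: user_limit=NULL, plan_limit=NULL, system_limit=918 → 918
row_key=U79: user_limit=NULL, plan_limit=NULL, system_limit=9914 → 9914
row_key=U86: user_limit=2097 → 2097
row_key=U88: user_limit=NULL, plan_limit=9581 → 9581
row_key=U95: user_limit=NULL, plan_limit=2382 → 2382

1678, 5818, 314, 100, 8536, NULL, 918, 9914, 2097, 9581, 2382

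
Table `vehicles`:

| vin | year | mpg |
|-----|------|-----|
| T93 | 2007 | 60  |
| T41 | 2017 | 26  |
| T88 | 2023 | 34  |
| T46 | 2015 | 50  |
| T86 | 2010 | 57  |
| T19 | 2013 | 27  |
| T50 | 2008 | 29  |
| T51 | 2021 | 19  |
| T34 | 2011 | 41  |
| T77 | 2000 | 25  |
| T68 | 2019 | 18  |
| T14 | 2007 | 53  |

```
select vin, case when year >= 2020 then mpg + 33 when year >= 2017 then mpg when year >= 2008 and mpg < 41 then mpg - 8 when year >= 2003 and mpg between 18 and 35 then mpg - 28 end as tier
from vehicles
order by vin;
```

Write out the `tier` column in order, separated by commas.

vin=T14: (no match → NULL) → NULL
vin=T19: year >= 2008 and mpg < 41 → 19
vin=T34: (no match → NULL) → NULL
vin=T41: year >= 2017 → 26
vin=T46: (no match → NULL) → NULL
vin=T50: year >= 2008 and mpg < 41 → 21
vin=T51: year >= 2020 → 52
vin=T68: year >= 2017 → 18
vin=T77: (no match → NULL) → NULL
vin=T86: (no match → NULL) → NULL
vin=T88: year >= 2020 → 67
vin=T93: (no match → NULL) → NULL

NULL, 19, NULL, 26, NULL, 21, 52, 18, NULL, NULL, 67, NULL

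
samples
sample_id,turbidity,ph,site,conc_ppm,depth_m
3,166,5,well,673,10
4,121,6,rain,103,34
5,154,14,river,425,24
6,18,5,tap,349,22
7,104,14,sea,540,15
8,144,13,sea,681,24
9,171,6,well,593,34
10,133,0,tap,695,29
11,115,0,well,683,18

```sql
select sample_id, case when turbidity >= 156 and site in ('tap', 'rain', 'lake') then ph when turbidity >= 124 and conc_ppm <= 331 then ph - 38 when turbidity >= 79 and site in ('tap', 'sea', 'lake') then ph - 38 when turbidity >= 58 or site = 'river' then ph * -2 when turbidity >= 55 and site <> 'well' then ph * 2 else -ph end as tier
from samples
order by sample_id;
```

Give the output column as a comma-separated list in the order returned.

sample_id=3: turbidity >= 58 or site = 'river' → -10
sample_id=4: turbidity >= 58 or site = 'river' → -12
sample_id=5: turbidity >= 58 or site = 'river' → -28
sample_id=6: ELSE → -5
sample_id=7: turbidity >= 79 and site in ('tap', 'sea', 'lake') → -24
sample_id=8: turbidity >= 79 and site in ('tap', 'sea', 'lake') → -25
sample_id=9: turbidity >= 58 or site = 'river' → -12
sample_id=10: turbidity >= 79 and site in ('tap', 'sea', 'lake') → -38
sample_id=11: turbidity >= 58 or site = 'river' → 0

-10, -12, -28, -5, -24, -25, -12, -38, 0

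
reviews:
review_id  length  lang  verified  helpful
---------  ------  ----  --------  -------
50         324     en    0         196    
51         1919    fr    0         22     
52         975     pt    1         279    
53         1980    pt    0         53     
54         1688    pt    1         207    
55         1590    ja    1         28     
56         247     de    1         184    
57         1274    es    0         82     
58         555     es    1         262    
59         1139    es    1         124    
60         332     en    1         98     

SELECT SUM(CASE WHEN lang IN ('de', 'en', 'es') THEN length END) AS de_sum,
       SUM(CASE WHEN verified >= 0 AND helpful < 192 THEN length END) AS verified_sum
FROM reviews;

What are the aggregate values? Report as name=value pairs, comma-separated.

de_sum=3871, verified_sum=8481

[de_sum: lang IN ('de', 'en', 'es')]
review_id=50: ✓ → 324
review_id=51: ✗
review_id=52: ✗
review_id=53: ✗
review_id=54: ✗
review_id=55: ✗
review_id=56: ✓ → 247
review_id=57: ✓ → 1274
review_id=58: ✓ → 555
review_id=59: ✓ → 1139
review_id=60: ✓ → 332
de_sum = 324 + 247 + 1274 + 555 + 1139 + 332 = 3871
—
[verified_sum: verified >= 0 AND helpful < 192]
review_id=50: ✗
review_id=51: ✓ → 1919
review_id=52: ✗
review_id=53: ✓ → 1980
review_id=54: ✗
review_id=55: ✓ → 1590
review_id=56: ✓ → 247
review_id=57: ✓ → 1274
review_id=58: ✗
review_id=59: ✓ → 1139
review_id=60: ✓ → 332
verified_sum = 1919 + 1980 + 1590 + 247 + 1274 + 1139 + 332 = 8481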